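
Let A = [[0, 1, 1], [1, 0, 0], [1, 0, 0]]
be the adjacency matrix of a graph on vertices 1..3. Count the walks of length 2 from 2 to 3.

The number of length-2 walks from vertex 2 to vertex 3 is entry (2,3) of A², where A is the adjacency matrix.
A² = [[2, 0, 0], [0, 1, 1], [0, 1, 1]]

1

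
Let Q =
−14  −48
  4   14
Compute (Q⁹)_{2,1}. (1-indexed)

tr Q = 0 and det Q = −4, so the characteristic polynomial is λ² − (0)λ + (−4) with roots 2 and −2.
Eigenvectors give P = [[3, 4], [−1, −1]] with P⁻¹ = [[−1, −4], [1, 3]], and Q = P·diag(2, −2)·P⁻¹.
Then Q⁹ = P·diag(512, −512)·P⁻¹ = [[1536, −2048], [−512, 512]] · [[−1, −4], [1, 3]] = [[−3584, −12288], [1024, 3584]].

1024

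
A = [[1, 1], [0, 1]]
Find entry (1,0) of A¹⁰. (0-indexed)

A = I + N where N = [[0, 1], [0, 0]] is strictly upper-triangular, so N² = 0.
(I + N)¹⁰ = I + 10·N = [[1, 10], [0, 1]].

0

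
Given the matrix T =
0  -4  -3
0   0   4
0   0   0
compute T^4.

T is strictly triangular, hence nilpotent: T^3 = 0, so T^4 = 0.

[[0, 0, 0], [0, 0, 0], [0, 0, 0]]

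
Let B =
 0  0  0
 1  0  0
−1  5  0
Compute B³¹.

[[0, 0, 0], [0, 0, 0], [0, 0, 0]]

B is strictly triangular, hence nilpotent: B³ = 0, so B³¹ = 0.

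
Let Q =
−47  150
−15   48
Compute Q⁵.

tr Q = 1 and det Q = −6, so the characteristic polynomial is λ² − (1)λ + (−6) with roots −2 and 3.
Eigenvectors give P = [[−10, 3], [−3, 1]] with P⁻¹ = [[−1, 3], [−3, 10]], and Q = P·diag(−2, 3)·P⁻¹.
Then Q⁵ = P·diag(−32, 243)·P⁻¹ = [[320, 729], [96, 243]] · [[−1, 3], [−3, 10]] = [[−2507, 8250], [−825, 2718]].

[[−2507, 8250], [−825, 2718]]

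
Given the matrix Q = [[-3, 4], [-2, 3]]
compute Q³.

Q² = I (check: tr Q = 0 and det Q = -1), so Q³ = Q since 3 is odd.

[[-3, 4], [-2, 3]]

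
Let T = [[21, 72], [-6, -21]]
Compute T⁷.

tr T = 0 and det T = -9, so the characteristic polynomial is λ² − (0)λ + (-9) with roots -3 and 3.
Eigenvectors give P = [[3, 4], [-1, -1]] with P⁻¹ = [[-1, -4], [1, 3]], and T = P·diag(-3, 3)·P⁻¹.
Then T⁷ = P·diag(-2187, 2187)·P⁻¹ = [[-6561, 8748], [2187, -2187]] · [[-1, -4], [1, 3]] = [[15309, 52488], [-4374, -15309]].

[[15309, 52488], [-4374, -15309]]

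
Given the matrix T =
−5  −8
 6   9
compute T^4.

tr T = 4 and det T = 3, so the characteristic polynomial is λ² − (4)λ + (3) with roots 1 and 3.
Eigenvectors give P = [[4, 1], [−3, −1]] with P⁻¹ = [[1, 1], [−3, −4]], and T = P·diag(1, 3)·P⁻¹.
Then T^4 = P·diag(1, 81)·P⁻¹ = [[4, 81], [−3, −81]] · [[1, 1], [−3, −4]] = [[−239, −320], [240, 321]].

[[−239, −320], [240, 321]]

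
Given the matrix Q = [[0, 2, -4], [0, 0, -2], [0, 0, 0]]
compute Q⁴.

Q is strictly triangular, hence nilpotent: Q³ = 0, so Q⁴ = 0.

[[0, 0, 0], [0, 0, 0], [0, 0, 0]]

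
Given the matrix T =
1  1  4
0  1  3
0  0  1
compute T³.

T = I + N where N = [[0, 1, 4], [0, 0, 3], [0, 0, 0]] is strictly upper-triangular, so N³ = 0.
(I + N)³ = I + 3·N + 3·N² = [[1, 3, 21], [0, 1, 9], [0, 0, 1]].

[[1, 3, 21], [0, 1, 9], [0, 0, 1]]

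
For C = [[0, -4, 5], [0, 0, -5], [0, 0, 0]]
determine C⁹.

C is strictly triangular, hence nilpotent: C³ = 0, so C⁹ = 0.

[[0, 0, 0], [0, 0, 0], [0, 0, 0]]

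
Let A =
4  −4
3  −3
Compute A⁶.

A² = A (a projection; rank 1, trace 1), so A⁶ = A.

[[4, −4], [3, −3]]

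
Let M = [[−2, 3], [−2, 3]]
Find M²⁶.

[[−2, 3], [−2, 3]]

M² = M (a projection; rank 1, trace 1), so M²⁶ = M.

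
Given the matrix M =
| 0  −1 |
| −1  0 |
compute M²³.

M² = I (check: tr M = 0 and det M = −1), so M²³ = M since 23 is odd.

[[0, −1], [−1, 0]]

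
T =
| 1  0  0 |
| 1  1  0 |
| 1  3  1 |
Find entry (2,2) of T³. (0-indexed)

T = I + N where N = [[0, 0, 0], [1, 0, 0], [1, 3, 0]] is strictly lower-triangular, so N³ = 0.
(I + N)³ = I + 3·N + 3·N² = [[1, 0, 0], [3, 1, 0], [12, 9, 1]].

1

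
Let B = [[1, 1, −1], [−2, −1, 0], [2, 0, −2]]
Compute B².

[[−3, 0, 1], [0, −1, 2], [−2, 2, 2]]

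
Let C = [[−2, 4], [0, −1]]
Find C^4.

[[16, −60], [0, 1]]

C^2 = [[4, −12], [0, 1]]
C^3 = [[−8, 28], [0, −1]]
C^4 = [[16, −60], [0, 1]]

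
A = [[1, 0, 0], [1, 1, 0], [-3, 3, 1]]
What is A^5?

A = I + N where N = [[0, 0, 0], [1, 0, 0], [-3, 3, 0]] is strictly lower-triangular, so N^3 = 0.
(I + N)^5 = I + 5·N + 10·N^2 = [[1, 0, 0], [5, 1, 0], [15, 15, 1]].

[[1, 0, 0], [5, 1, 0], [15, 15, 1]]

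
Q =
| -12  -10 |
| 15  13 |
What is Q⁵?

[[-582, -550], [825, 793]]

tr Q = 1 and det Q = -6, so the characteristic polynomial is λ² − (1)λ + (-6) with roots 3 and -2.
Eigenvectors give P = [[-2, -1], [3, 1]] with P⁻¹ = [[1, 1], [-3, -2]], and Q = P·diag(3, -2)·P⁻¹.
Then Q⁵ = P·diag(243, -32)·P⁻¹ = [[-486, 32], [729, -32]] · [[1, 1], [-3, -2]] = [[-582, -550], [825, 793]].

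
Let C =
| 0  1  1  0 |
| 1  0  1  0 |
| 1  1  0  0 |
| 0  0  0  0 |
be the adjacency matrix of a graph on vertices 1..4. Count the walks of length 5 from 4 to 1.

0

The number of length-5 walks from vertex 4 to vertex 1 is entry (4,1) of C⁵, where C is the adjacency matrix.
C² = [[2, 1, 1, 0], [1, 2, 1, 0], [1, 1, 2, 0], [0, 0, 0, 0]]
C³ = [[2, 3, 3, 0], [3, 2, 3, 0], [3, 3, 2, 0], [0, 0, 0, 0]]
C⁴ = [[6, 5, 5, 0], [5, 6, 5, 0], [5, 5, 6, 0], [0, 0, 0, 0]]
C⁵ = [[10, 11, 11, 0], [11, 10, 11, 0], [11, 11, 10, 0], [0, 0, 0, 0]]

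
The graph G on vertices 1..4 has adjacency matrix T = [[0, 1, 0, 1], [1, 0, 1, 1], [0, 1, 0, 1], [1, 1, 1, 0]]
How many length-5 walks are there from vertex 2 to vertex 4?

33

The number of length-5 walks from vertex 2 to vertex 4 is entry (2,4) of T⁵, where T is the adjacency matrix.
T² = [[2, 1, 2, 1], [1, 3, 1, 2], [2, 1, 2, 1], [1, 2, 1, 3]]
T³ = [[2, 5, 2, 5], [5, 4, 5, 5], [2, 5, 2, 5], [5, 5, 5, 4]]
T⁴ = [[10, 9, 10, 9], [9, 15, 9, 14], [10, 9, 10, 9], [9, 14, 9, 15]]
T⁵ = [[18, 29, 18, 29], [29, 32, 29, 33], [18, 29, 18, 29], [29, 33, 29, 32]]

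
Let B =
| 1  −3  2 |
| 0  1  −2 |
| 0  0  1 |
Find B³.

[[1, −9, 24], [0, 1, −6], [0, 0, 1]]

B = I + N where N = [[0, −3, 2], [0, 0, −2], [0, 0, 0]] is strictly upper-triangular, so N³ = 0.
(I + N)³ = I + 3·N + 3·N² = [[1, −9, 24], [0, 1, −6], [0, 0, 1]].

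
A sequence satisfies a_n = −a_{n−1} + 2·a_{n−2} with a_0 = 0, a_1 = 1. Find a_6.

−21

With companion matrix B = [[−1, 2], [1, 0]], [a_n, a_{n−1}]ᵀ = B·[a_{n−1}, a_{n−2}]ᵀ, so [a_6, a_5]ᵀ = B⁵·[a_1, a_0]ᵀ.
B⁵ = [[−21, 22], [11, −10]], giving [a_6, a_5]ᵀ = [[−21], [11]].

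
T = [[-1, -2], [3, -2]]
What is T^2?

[[-5, 6], [-9, -2]]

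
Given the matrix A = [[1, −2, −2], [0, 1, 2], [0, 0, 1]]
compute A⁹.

[[1, −18, −162], [0, 1, 18], [0, 0, 1]]

A = I + N where N = [[0, −2, −2], [0, 0, 2], [0, 0, 0]] is strictly upper-triangular, so N³ = 0.
(I + N)⁹ = I + 9·N + 36·N² = [[1, −18, −162], [0, 1, 18], [0, 0, 1]].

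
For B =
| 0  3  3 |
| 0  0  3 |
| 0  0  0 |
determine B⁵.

[[0, 0, 0], [0, 0, 0], [0, 0, 0]]

B is strictly triangular, hence nilpotent: B³ = 0, so B⁵ = 0.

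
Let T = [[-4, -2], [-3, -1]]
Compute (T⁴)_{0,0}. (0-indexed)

634

T² = [[22, 10], [15, 7]]
T³ = [[-118, -54], [-81, -37]]
T⁴ = [[634, 290], [435, 199]]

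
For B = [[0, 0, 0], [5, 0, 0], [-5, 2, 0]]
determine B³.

[[0, 0, 0], [0, 0, 0], [0, 0, 0]]

B is strictly triangular, hence nilpotent: B³ = 0, so B³ = 0.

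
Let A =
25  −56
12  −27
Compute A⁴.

[[−479, 1120], [−240, 561]]

tr A = −2 and det A = −3, so the characteristic polynomial is λ² − (−2)λ + (−3) with roots −3 and 1.
Eigenvectors give P = [[2, 7], [1, 3]] with P⁻¹ = [[−3, 7], [1, −2]], and A = P·diag(−3, 1)·P⁻¹.
Then A⁴ = P·diag(81, 1)·P⁻¹ = [[162, 7], [81, 3]] · [[−3, 7], [1, −2]] = [[−479, 1120], [−240, 561]].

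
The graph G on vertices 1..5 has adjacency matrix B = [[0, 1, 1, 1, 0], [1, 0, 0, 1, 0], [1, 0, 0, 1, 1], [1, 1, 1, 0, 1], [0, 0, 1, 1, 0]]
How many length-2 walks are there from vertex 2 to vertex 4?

The number of length-2 walks from vertex 2 to vertex 4 is entry (2,4) of B², where B is the adjacency matrix.
B² = [[3, 1, 1, 2, 2], [1, 2, 2, 1, 1], [1, 2, 3, 2, 1], [2, 1, 2, 4, 1], [2, 1, 1, 1, 2]]

1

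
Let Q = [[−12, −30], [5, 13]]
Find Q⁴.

tr Q = 1 and det Q = −6, so the characteristic polynomial is λ² − (1)λ + (−6) with roots 3 and −2.
Eigenvectors give P = [[−2, 3], [1, −1]] with P⁻¹ = [[1, 3], [1, 2]], and Q = P·diag(3, −2)·P⁻¹.
Then Q⁴ = P·diag(81, 16)·P⁻¹ = [[−162, 48], [81, −16]] · [[1, 3], [1, 2]] = [[−114, −390], [65, 211]].

[[−114, −390], [65, 211]]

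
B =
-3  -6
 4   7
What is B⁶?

tr B = 4 and det B = 3, so the characteristic polynomial is λ² − (4)λ + (3) with roots 3 and 1.
Eigenvectors give P = [[-1, 3], [1, -2]] with P⁻¹ = [[2, 3], [1, 1]], and B = P·diag(3, 1)·P⁻¹.
Then B⁶ = P·diag(729, 1)·P⁻¹ = [[-729, 3], [729, -2]] · [[2, 3], [1, 1]] = [[-1455, -2184], [1456, 2185]].

[[-1455, -2184], [1456, 2185]]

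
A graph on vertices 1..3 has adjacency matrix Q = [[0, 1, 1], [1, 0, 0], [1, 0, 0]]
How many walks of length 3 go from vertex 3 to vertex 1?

2

The number of length-3 walks from vertex 3 to vertex 1 is entry (3,1) of Q³, where Q is the adjacency matrix.
Q² = [[2, 0, 0], [0, 1, 1], [0, 1, 1]]
Q³ = [[0, 2, 2], [2, 0, 0], [2, 0, 0]]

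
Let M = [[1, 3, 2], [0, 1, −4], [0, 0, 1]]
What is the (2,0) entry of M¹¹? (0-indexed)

M = I + N where N = [[0, 3, 2], [0, 0, −4], [0, 0, 0]] is strictly upper-triangular, so N³ = 0.
(I + N)¹¹ = I + 11·N + 55·N² = [[1, 33, −638], [0, 1, −44], [0, 0, 1]].

0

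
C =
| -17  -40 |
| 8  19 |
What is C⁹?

[[-78737, -196840], [39368, 98419]]

tr C = 2 and det C = -3, so the characteristic polynomial is λ² − (2)λ + (-3) with roots 3 and -1.
Eigenvectors give P = [[-2, -5], [1, 2]] with P⁻¹ = [[2, 5], [-1, -2]], and C = P·diag(3, -1)·P⁻¹.
Then C⁹ = P·diag(19683, -1)·P⁻¹ = [[-39366, 5], [19683, -2]] · [[2, 5], [-1, -2]] = [[-78737, -196840], [39368, 98419]].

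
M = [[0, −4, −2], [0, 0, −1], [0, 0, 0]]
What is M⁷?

M is strictly triangular, hence nilpotent: M³ = 0, so M⁷ = 0.

[[0, 0, 0], [0, 0, 0], [0, 0, 0]]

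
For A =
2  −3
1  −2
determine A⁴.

A² = I (check: tr A = 0 and det A = −1), so A⁴ = I since 4 is even.

[[1, 0], [0, 1]]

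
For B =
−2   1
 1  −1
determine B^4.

[[34, −21], [−21, 13]]

B^2 = [[5, −3], [−3, 2]]
B^3 = [[−13, 8], [8, −5]]
B^4 = [[34, −21], [−21, 13]]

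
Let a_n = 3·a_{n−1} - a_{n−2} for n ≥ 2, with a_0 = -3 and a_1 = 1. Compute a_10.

14517

With companion matrix M = [[3, -1], [1, 0]], [a_n, a_{n−1}]ᵀ = M·[a_{n−1}, a_{n−2}]ᵀ, so [a_10, a_9]ᵀ = M⁹·[a_1, a_0]ᵀ.
M⁹ = [[6765, -2584], [2584, -987]], giving [a_10, a_9]ᵀ = [[14517], [5545]].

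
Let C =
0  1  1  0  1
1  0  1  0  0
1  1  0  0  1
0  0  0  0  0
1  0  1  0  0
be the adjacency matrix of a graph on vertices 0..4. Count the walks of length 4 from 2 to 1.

The number of length-4 walks from vertex 2 to vertex 1 is entry (2,1) of C⁴, where C is the adjacency matrix.
C² = [[3, 1, 2, 0, 1], [1, 2, 1, 0, 2], [2, 1, 3, 0, 1], [0, 0, 0, 0, 0], [1, 2, 1, 0, 2]]
C³ = [[4, 5, 5, 0, 5], [5, 2, 5, 0, 2], [5, 5, 4, 0, 5], [0, 0, 0, 0, 0], [5, 2, 5, 0, 2]]
C⁴ = [[15, 9, 14, 0, 9], [9, 10, 9, 0, 10], [14, 9, 15, 0, 9], [0, 0, 0, 0, 0], [9, 10, 9, 0, 10]]

9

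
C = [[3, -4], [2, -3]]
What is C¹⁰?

[[1, 0], [0, 1]]

C² = I (check: tr C = 0 and det C = -1), so C¹⁰ = I since 10 is even.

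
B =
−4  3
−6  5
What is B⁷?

[[−130, 129], [−258, 257]]

tr B = 1 and det B = −2, so the characteristic polynomial is λ² − (1)λ + (−2) with roots 2 and −1.
Eigenvectors give P = [[−1, 1], [−2, 1]] with P⁻¹ = [[1, −1], [2, −1]], and B = P·diag(2, −1)·P⁻¹.
Then B⁷ = P·diag(128, −1)·P⁻¹ = [[−128, −1], [−256, −1]] · [[1, −1], [2, −1]] = [[−130, 129], [−258, 257]].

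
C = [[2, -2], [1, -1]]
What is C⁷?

[[2, -2], [1, -1]]

C² = C (a projection; rank 1, trace 1), so C⁷ = C.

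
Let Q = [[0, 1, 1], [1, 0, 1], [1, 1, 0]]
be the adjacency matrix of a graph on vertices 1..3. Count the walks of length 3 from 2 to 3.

The number of length-3 walks from vertex 2 to vertex 3 is entry (2,3) of Q³, where Q is the adjacency matrix.
Q² = [[2, 1, 1], [1, 2, 1], [1, 1, 2]]
Q³ = [[2, 3, 3], [3, 2, 3], [3, 3, 2]]

3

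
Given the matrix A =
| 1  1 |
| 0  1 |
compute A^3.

A = I + N where N = [[0, 1], [0, 0]] is strictly upper-triangular, so N^2 = 0.
(I + N)^3 = I + 3·N = [[1, 3], [0, 1]].

[[1, 3], [0, 1]]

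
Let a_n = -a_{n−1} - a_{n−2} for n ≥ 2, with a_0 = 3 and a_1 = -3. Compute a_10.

With companion matrix B = [[-1, -1], [1, 0]], [a_n, a_{n−1}]ᵀ = B·[a_{n−1}, a_{n−2}]ᵀ, so [a_10, a_9]ᵀ = B⁹·[a_1, a_0]ᵀ.
B⁹ = [[1, 0], [0, 1]], giving [a_10, a_9]ᵀ = [[-3], [3]].

-3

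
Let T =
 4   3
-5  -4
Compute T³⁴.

[[1, 0], [0, 1]]

T² = I (check: tr T = 0 and det T = -1), so T³⁴ = I since 34 is even.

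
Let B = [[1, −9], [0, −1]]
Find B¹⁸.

[[1, 0], [0, 1]]

B² = I (check: tr B = 0 and det B = −1), so B¹⁸ = I since 18 is even.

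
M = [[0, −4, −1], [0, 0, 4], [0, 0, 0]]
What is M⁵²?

M is strictly triangular, hence nilpotent: M³ = 0, so M⁵² = 0.

[[0, 0, 0], [0, 0, 0], [0, 0, 0]]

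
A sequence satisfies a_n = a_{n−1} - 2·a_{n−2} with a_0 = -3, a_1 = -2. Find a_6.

-16

With companion matrix A = [[1, -2], [1, 0]], [a_n, a_{n−1}]ᵀ = A·[a_{n−1}, a_{n−2}]ᵀ, so [a_6, a_5]ᵀ = A⁵·[a_1, a_0]ᵀ.
A⁵ = [[5, 2], [-1, 6]], giving [a_6, a_5]ᵀ = [[-16], [-16]].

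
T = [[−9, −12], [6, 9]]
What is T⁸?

tr T = 0 and det T = −9, so the characteristic polynomial is λ² − (0)λ + (−9) with roots 3 and −3.
Eigenvectors give P = [[−1, −2], [1, 1]] with P⁻¹ = [[1, 2], [−1, −1]], and T = P·diag(3, −3)·P⁻¹.
Then T⁸ = P·diag(6561, 6561)·P⁻¹ = [[−6561, −13122], [6561, 6561]] · [[1, 2], [−1, −1]] = [[6561, 0], [0, 6561]].

[[6561, 0], [0, 6561]]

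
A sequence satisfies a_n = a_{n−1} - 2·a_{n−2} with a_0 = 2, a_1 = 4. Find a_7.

With companion matrix Q = [[1, -2], [1, 0]], [a_n, a_{n−1}]ᵀ = Q·[a_{n−1}, a_{n−2}]ᵀ, so [a_7, a_6]ᵀ = Q^6·[a_1, a_0]ᵀ.
Q^6 = [[7, -10], [5, 2]], giving [a_7, a_6]ᵀ = [[8], [24]].

8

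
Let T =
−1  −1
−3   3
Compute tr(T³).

44

T² = [[4, −2], [−6, 12]]
T³ = [[2, −10], [−30, 42]]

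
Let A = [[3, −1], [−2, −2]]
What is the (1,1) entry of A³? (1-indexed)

A² = [[11, −1], [−2, 6]]
A³ = [[35, −9], [−18, −10]]

35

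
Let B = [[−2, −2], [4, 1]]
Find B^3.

B^2 = [[−4, 2], [−4, −7]]
B^3 = [[16, 10], [−20, 1]]

[[16, 10], [−20, 1]]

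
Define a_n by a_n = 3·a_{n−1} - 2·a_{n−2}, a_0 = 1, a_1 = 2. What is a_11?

2048

With companion matrix M = [[3, -2], [1, 0]], [a_n, a_{n−1}]ᵀ = M·[a_{n−1}, a_{n−2}]ᵀ, so [a_11, a_10]ᵀ = M¹⁰·[a_1, a_0]ᵀ.
M¹⁰ = [[2047, -2046], [1023, -1022]], giving [a_11, a_10]ᵀ = [[2048], [1024]].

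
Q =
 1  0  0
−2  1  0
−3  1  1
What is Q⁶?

Q = I + N where N = [[0, 0, 0], [−2, 0, 0], [−3, 1, 0]] is strictly lower-triangular, so N³ = 0.
(I + N)⁶ = I + 6·N + 15·N² = [[1, 0, 0], [−12, 1, 0], [−48, 6, 1]].

[[1, 0, 0], [−12, 1, 0], [−48, 6, 1]]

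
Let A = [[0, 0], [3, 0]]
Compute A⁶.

A is strictly triangular, hence nilpotent: A² = 0, so A⁶ = 0.

[[0, 0], [0, 0]]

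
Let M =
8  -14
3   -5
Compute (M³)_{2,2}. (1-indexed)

tr M = 3 and det M = 2, so the characteristic polynomial is λ² − (3)λ + (2) with roots 2 and 1.
Eigenvectors give P = [[-7, -2], [-3, -1]] with P⁻¹ = [[-1, 2], [3, -7]], and M = P·diag(2, 1)·P⁻¹.
Then M³ = P·diag(8, 1)·P⁻¹ = [[-56, -2], [-24, -1]] · [[-1, 2], [3, -7]] = [[50, -98], [21, -41]].

-41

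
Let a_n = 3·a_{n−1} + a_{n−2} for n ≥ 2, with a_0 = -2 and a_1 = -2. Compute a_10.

With companion matrix A = [[3, 1], [1, 0]], [a_n, a_{n−1}]ᵀ = A·[a_{n−1}, a_{n−2}]ᵀ, so [a_10, a_9]ᵀ = A^9·[a_1, a_0]ᵀ.
A^9 = [[42837, 12970], [12970, 3927]], giving [a_10, a_9]ᵀ = [[-111614], [-33794]].

-111614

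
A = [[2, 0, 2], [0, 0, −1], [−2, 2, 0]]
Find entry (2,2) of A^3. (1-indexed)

0

A^2 = [[0, 4, 4], [2, −2, 0], [−4, 0, −6]]
A^3 = [[−8, 8, −4], [4, 0, 6], [4, −12, −8]]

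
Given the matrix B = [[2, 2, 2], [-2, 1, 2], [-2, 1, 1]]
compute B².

[[-4, 8, 10], [-10, -1, 0], [-8, -2, -1]]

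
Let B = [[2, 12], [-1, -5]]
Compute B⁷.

[[380, 1524], [-127, -509]]

tr B = -3 and det B = 2, so the characteristic polynomial is λ² − (-3)λ + (2) with roots -2 and -1.
Eigenvectors give P = [[-3, 4], [1, -1]] with P⁻¹ = [[1, 4], [1, 3]], and B = P·diag(-2, -1)·P⁻¹.
Then B⁷ = P·diag(-128, -1)·P⁻¹ = [[384, -4], [-128, 1]] · [[1, 4], [1, 3]] = [[380, 1524], [-127, -509]].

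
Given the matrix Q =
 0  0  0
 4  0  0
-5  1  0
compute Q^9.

Q is strictly triangular, hence nilpotent: Q^3 = 0, so Q^9 = 0.

[[0, 0, 0], [0, 0, 0], [0, 0, 0]]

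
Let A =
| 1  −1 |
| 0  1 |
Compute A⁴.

[[1, −4], [0, 1]]

A = I + N where N = [[0, −1], [0, 0]] is strictly upper-triangular, so N² = 0.
(I + N)⁴ = I + 4·N = [[1, −4], [0, 1]].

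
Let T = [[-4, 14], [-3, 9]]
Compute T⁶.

tr T = 5 and det T = 6, so the characteristic polynomial is λ² − (5)λ + (6) with roots 2 and 3.
Eigenvectors give P = [[-7, 2], [-3, 1]] with P⁻¹ = [[-1, 2], [-3, 7]], and T = P·diag(2, 3)·P⁻¹.
Then T⁶ = P·diag(64, 729)·P⁻¹ = [[-448, 1458], [-192, 729]] · [[-1, 2], [-3, 7]] = [[-3926, 9310], [-1995, 4719]].

[[-3926, 9310], [-1995, 4719]]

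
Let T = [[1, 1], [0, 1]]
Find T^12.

T = I + N where N = [[0, 1], [0, 0]] is strictly upper-triangular, so N^2 = 0.
(I + N)^12 = I + 12·N = [[1, 12], [0, 1]].

[[1, 12], [0, 1]]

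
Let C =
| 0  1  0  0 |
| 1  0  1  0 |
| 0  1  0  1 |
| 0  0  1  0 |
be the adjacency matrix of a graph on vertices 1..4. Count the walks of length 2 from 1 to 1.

1

The number of length-2 walks from vertex 1 to vertex 1 is entry (1,1) of C^2, where C is the adjacency matrix.
C^2 = [[1, 0, 1, 0], [0, 2, 0, 1], [1, 0, 2, 0], [0, 1, 0, 1]]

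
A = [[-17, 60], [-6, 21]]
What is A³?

[[-233, 780], [-78, 261]]

tr A = 4 and det A = 3, so the characteristic polynomial is λ² − (4)λ + (3) with roots 3 and 1.
Eigenvectors give P = [[-3, -10], [-1, -3]] with P⁻¹ = [[3, -10], [-1, 3]], and A = P·diag(3, 1)·P⁻¹.
Then A³ = P·diag(27, 1)·P⁻¹ = [[-81, -10], [-27, -3]] · [[3, -10], [-1, 3]] = [[-233, 780], [-78, 261]].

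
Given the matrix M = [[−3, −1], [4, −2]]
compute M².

[[5, 5], [−20, 0]]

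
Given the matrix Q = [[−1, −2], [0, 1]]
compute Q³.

[[−1, −2], [0, 1]]

Q² = I (check: tr Q = 0 and det Q = −1), so Q³ = Q since 3 is odd.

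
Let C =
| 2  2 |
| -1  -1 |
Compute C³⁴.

[[2, 2], [-1, -1]]

C² = C (a projection; rank 1, trace 1), so C³⁴ = C.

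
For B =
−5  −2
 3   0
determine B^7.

tr B = −5 and det B = 6, so the characteristic polynomial is λ² − (−5)λ + (6) with roots −2 and −3.
Eigenvectors give P = [[−2, 1], [3, −1]] with P⁻¹ = [[1, 1], [3, 2]], and B = P·diag(−2, −3)·P⁻¹.
Then B^7 = P·diag(−128, −2187)·P⁻¹ = [[256, −2187], [−384, 2187]] · [[1, 1], [3, 2]] = [[−6305, −4118], [6177, 3990]].

[[−6305, −4118], [6177, 3990]]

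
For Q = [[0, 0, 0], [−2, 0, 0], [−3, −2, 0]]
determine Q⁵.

Q is strictly triangular, hence nilpotent: Q³ = 0, so Q⁵ = 0.

[[0, 0, 0], [0, 0, 0], [0, 0, 0]]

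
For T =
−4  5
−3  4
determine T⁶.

T² = I (check: tr T = 0 and det T = −1), so T⁶ = I since 6 is even.

[[1, 0], [0, 1]]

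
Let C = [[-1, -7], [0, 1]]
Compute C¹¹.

[[-1, -7], [0, 1]]

C² = I (check: tr C = 0 and det C = -1), so C¹¹ = C since 11 is odd.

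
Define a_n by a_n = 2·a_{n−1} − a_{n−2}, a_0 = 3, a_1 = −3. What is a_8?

−45

With companion matrix C = [[2, −1], [1, 0]], [a_n, a_{n−1}]ᵀ = C·[a_{n−1}, a_{n−2}]ᵀ, so [a_8, a_7]ᵀ = C^7·[a_1, a_0]ᵀ.
C^7 = [[8, −7], [7, −6]], giving [a_8, a_7]ᵀ = [[−45], [−39]].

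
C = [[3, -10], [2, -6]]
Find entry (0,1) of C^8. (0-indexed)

2550

tr C = -3 and det C = 2, so the characteristic polynomial is λ² − (-3)λ + (2) with roots -1 and -2.
Eigenvectors give P = [[5, 2], [2, 1]] with P⁻¹ = [[1, -2], [-2, 5]], and C = P·diag(-1, -2)·P⁻¹.
Then C^8 = P·diag(1, 256)·P⁻¹ = [[5, 512], [2, 256]] · [[1, -2], [-2, 5]] = [[-1019, 2550], [-510, 1276]].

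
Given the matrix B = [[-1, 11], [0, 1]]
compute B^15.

B² = I (check: tr B = 0 and det B = -1), so B^15 = B since 15 is odd.

[[-1, 11], [0, 1]]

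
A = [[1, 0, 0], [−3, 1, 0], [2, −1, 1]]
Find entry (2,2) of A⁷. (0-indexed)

A = I + N where N = [[0, 0, 0], [−3, 0, 0], [2, −1, 0]] is strictly lower-triangular, so N³ = 0.
(I + N)⁷ = I + 7·N + 21·N² = [[1, 0, 0], [−21, 1, 0], [77, −7, 1]].

1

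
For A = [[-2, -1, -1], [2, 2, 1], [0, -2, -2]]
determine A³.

A² = [[2, 2, 3], [0, 0, -2], [-4, 0, 2]]
A³ = [[0, -4, -6], [0, 4, 4], [8, 0, 0]]

[[0, -4, -6], [0, 4, 4], [8, 0, 0]]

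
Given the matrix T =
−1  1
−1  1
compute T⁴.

T² = [[0, 0], [0, 0]]
T³ = [[0, 0], [0, 0]]
T⁴ = [[0, 0], [0, 0]]

[[0, 0], [0, 0]]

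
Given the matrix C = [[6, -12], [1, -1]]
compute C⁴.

tr C = 5 and det C = 6, so the characteristic polynomial is λ² − (5)λ + (6) with roots 3 and 2.
Eigenvectors give P = [[-4, 3], [-1, 1]] with P⁻¹ = [[-1, 3], [-1, 4]], and C = P·diag(3, 2)·P⁻¹.
Then C⁴ = P·diag(81, 16)·P⁻¹ = [[-324, 48], [-81, 16]] · [[-1, 3], [-1, 4]] = [[276, -780], [65, -179]].

[[276, -780], [65, -179]]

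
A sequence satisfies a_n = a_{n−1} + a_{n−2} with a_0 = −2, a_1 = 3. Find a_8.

37

With companion matrix T = [[1, 1], [1, 0]], [a_n, a_{n−1}]ᵀ = T·[a_{n−1}, a_{n−2}]ᵀ, so [a_8, a_7]ᵀ = T⁷·[a_1, a_0]ᵀ.
T⁷ = [[21, 13], [13, 8]], giving [a_8, a_7]ᵀ = [[37], [23]].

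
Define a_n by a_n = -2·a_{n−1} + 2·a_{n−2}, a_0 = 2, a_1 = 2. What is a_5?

With companion matrix Q = [[-2, 2], [1, 0]], [a_n, a_{n−1}]ᵀ = Q·[a_{n−1}, a_{n−2}]ᵀ, so [a_5, a_4]ᵀ = Q⁴·[a_1, a_0]ᵀ.
Q⁴ = [[44, -32], [-16, 12]], giving [a_5, a_4]ᵀ = [[24], [-8]].

24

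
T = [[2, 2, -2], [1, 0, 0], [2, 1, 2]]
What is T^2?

[[2, 2, -8], [2, 2, -2], [9, 6, 0]]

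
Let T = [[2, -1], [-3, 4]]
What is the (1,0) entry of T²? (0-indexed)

-18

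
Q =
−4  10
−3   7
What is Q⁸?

tr Q = 3 and det Q = 2, so the characteristic polynomial is λ² − (3)λ + (2) with roots 2 and 1.
Eigenvectors give P = [[−5, 2], [−3, 1]] with P⁻¹ = [[1, −2], [3, −5]], and Q = P·diag(2, 1)·P⁻¹.
Then Q⁸ = P·diag(256, 1)·P⁻¹ = [[−1280, 2], [−768, 1]] · [[1, −2], [3, −5]] = [[−1274, 2550], [−765, 1531]].

[[−1274, 2550], [−765, 1531]]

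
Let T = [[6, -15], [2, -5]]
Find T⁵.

[[6, -15], [2, -5]]

T² = T (a projection; rank 1, trace 1), so T⁵ = T.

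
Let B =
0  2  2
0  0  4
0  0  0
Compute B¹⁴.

B is strictly triangular, hence nilpotent: B³ = 0, so B¹⁴ = 0.

[[0, 0, 0], [0, 0, 0], [0, 0, 0]]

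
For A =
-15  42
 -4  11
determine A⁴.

tr A = -4 and det A = 3, so the characteristic polynomial is λ² − (-4)λ + (3) with roots -1 and -3.
Eigenvectors give P = [[3, 7], [1, 2]] with P⁻¹ = [[-2, 7], [1, -3]], and A = P·diag(-1, -3)·P⁻¹.
Then A⁴ = P·diag(1, 81)·P⁻¹ = [[3, 567], [1, 162]] · [[-2, 7], [1, -3]] = [[561, -1680], [160, -479]].

[[561, -1680], [160, -479]]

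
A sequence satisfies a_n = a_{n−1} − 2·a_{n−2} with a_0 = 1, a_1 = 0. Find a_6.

With companion matrix Q = [[1, −2], [1, 0]], [a_n, a_{n−1}]ᵀ = Q·[a_{n−1}, a_{n−2}]ᵀ, so [a_6, a_5]ᵀ = Q^5·[a_1, a_0]ᵀ.
Q^5 = [[5, 2], [−1, 6]], giving [a_6, a_5]ᵀ = [[2], [6]].

2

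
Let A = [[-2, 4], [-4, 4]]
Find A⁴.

A² = [[-12, 8], [-8, 0]]
A³ = [[-8, -16], [16, -32]]
A⁴ = [[80, -96], [96, -64]]

[[80, -96], [96, -64]]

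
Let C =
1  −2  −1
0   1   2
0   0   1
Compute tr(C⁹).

3

C = I + N where N = [[0, −2, −1], [0, 0, 2], [0, 0, 0]] is strictly upper-triangular, so N³ = 0.
(I + N)⁹ = I + 9·N + 36·N² = [[1, −18, −153], [0, 1, 18], [0, 0, 1]].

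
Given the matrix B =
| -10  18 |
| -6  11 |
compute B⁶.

tr B = 1 and det B = -2, so the characteristic polynomial is λ² − (1)λ + (-2) with roots -1 and 2.
Eigenvectors give P = [[2, -3], [1, -2]] with P⁻¹ = [[2, -3], [1, -2]], and B = P·diag(-1, 2)·P⁻¹.
Then B⁶ = P·diag(1, 64)·P⁻¹ = [[2, -192], [1, -128]] · [[2, -3], [1, -2]] = [[-188, 378], [-126, 253]].

[[-188, 378], [-126, 253]]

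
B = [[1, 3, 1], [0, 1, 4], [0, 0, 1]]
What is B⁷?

B = I + N where N = [[0, 3, 1], [0, 0, 4], [0, 0, 0]] is strictly upper-triangular, so N³ = 0.
(I + N)⁷ = I + 7·N + 21·N² = [[1, 21, 259], [0, 1, 28], [0, 0, 1]].

[[1, 21, 259], [0, 1, 28], [0, 0, 1]]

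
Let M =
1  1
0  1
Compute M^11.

[[1, 11], [0, 1]]

M = I + N where N = [[0, 1], [0, 0]] is strictly upper-triangular, so N^2 = 0.
(I + N)^11 = I + 11·N = [[1, 11], [0, 1]].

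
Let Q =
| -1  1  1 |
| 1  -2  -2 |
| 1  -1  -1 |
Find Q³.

Q² = [[3, -4, -4], [-5, 7, 7], [-3, 4, 4]]
Q³ = [[-11, 15, 15], [19, -26, -26], [11, -15, -15]]

[[-11, 15, 15], [19, -26, -26], [11, -15, -15]]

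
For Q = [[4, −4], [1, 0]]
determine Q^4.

[[80, −128], [32, −48]]

Q^2 = [[12, −16], [4, −4]]
Q^3 = [[32, −48], [12, −16]]
Q^4 = [[80, −128], [32, −48]]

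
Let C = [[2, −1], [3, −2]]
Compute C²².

[[1, 0], [0, 1]]

C² = I (check: tr C = 0 and det C = −1), so C²² = I since 22 is even.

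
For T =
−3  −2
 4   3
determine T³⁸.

T² = I (check: tr T = 0 and det T = −1), so T³⁸ = I since 38 is even.

[[1, 0], [0, 1]]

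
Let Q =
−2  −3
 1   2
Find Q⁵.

Q² = I (check: tr Q = 0 and det Q = −1), so Q⁵ = Q since 5 is odd.

[[−2, −3], [1, 2]]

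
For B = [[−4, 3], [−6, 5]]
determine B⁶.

[[−62, 63], [−126, 127]]

tr B = 1 and det B = −2, so the characteristic polynomial is λ² − (1)λ + (−2) with roots 2 and −1.
Eigenvectors give P = [[1, 1], [2, 1]] with P⁻¹ = [[−1, 1], [2, −1]], and B = P·diag(2, −1)·P⁻¹.
Then B⁶ = P·diag(64, 1)·P⁻¹ = [[64, 1], [128, 1]] · [[−1, 1], [2, −1]] = [[−62, 63], [−126, 127]].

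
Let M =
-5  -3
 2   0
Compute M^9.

[[-58025, -57513], [38342, 37830]]

tr M = -5 and det M = 6, so the characteristic polynomial is λ² − (-5)λ + (6) with roots -2 and -3.
Eigenvectors give P = [[-1, -3], [1, 2]] with P⁻¹ = [[2, 3], [-1, -1]], and M = P·diag(-2, -3)·P⁻¹.
Then M^9 = P·diag(-512, -19683)·P⁻¹ = [[512, 59049], [-512, -39366]] · [[2, 3], [-1, -1]] = [[-58025, -57513], [38342, 37830]].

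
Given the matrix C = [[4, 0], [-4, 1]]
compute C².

[[16, 0], [-20, 1]]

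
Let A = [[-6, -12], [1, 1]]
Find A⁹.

tr A = -5 and det A = 6, so the characteristic polynomial is λ² − (-5)λ + (6) with roots -2 and -3.
Eigenvectors give P = [[-3, 4], [1, -1]] with P⁻¹ = [[1, 4], [1, 3]], and A = P·diag(-2, -3)·P⁻¹.
Then A⁹ = P·diag(-512, -19683)·P⁻¹ = [[1536, -78732], [-512, 19683]] · [[1, 4], [1, 3]] = [[-77196, -230052], [19171, 57001]].

[[-77196, -230052], [19171, 57001]]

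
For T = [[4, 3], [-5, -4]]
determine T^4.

T² = I (check: tr T = 0 and det T = -1), so T^4 = I since 4 is even.

[[1, 0], [0, 1]]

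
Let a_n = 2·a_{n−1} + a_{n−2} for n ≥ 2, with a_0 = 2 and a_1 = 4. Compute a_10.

With companion matrix T = [[2, 1], [1, 0]], [a_n, a_{n−1}]ᵀ = T·[a_{n−1}, a_{n−2}]ᵀ, so [a_10, a_9]ᵀ = T⁹·[a_1, a_0]ᵀ.
T⁹ = [[2378, 985], [985, 408]], giving [a_10, a_9]ᵀ = [[11482], [4756]].

11482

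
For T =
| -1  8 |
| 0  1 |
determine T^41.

T² = I (check: tr T = 0 and det T = -1), so T^41 = T since 41 is odd.

[[-1, 8], [0, 1]]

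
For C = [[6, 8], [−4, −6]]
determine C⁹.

tr C = 0 and det C = −4, so the characteristic polynomial is λ² − (0)λ + (−4) with roots 2 and −2.
Eigenvectors give P = [[2, −1], [−1, 1]] with P⁻¹ = [[1, 1], [1, 2]], and C = P·diag(2, −2)·P⁻¹.
Then C⁹ = P·diag(512, −512)·P⁻¹ = [[1024, 512], [−512, −512]] · [[1, 1], [1, 2]] = [[1536, 2048], [−1024, −1536]].

[[1536, 2048], [−1024, −1536]]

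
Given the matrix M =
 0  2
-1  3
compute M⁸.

[[-254, 510], [-255, 511]]

tr M = 3 and det M = 2, so the characteristic polynomial is λ² − (3)λ + (2) with roots 1 and 2.
Eigenvectors give P = [[2, -1], [1, -1]] with P⁻¹ = [[1, -1], [1, -2]], and M = P·diag(1, 2)·P⁻¹.
Then M⁸ = P·diag(1, 256)·P⁻¹ = [[2, -256], [1, -256]] · [[1, -1], [1, -2]] = [[-254, 510], [-255, 511]].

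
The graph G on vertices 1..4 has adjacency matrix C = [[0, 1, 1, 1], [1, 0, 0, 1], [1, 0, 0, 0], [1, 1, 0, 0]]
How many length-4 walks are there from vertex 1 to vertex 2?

The number of length-4 walks from vertex 1 to vertex 2 is entry (1,2) of C^4, where C is the adjacency matrix.
C^2 = [[3, 1, 0, 1], [1, 2, 1, 1], [0, 1, 1, 1], [1, 1, 1, 2]]
C^3 = [[2, 4, 3, 4], [4, 2, 1, 3], [3, 1, 0, 1], [4, 3, 1, 2]]
C^4 = [[11, 6, 2, 6], [6, 7, 4, 6], [2, 4, 3, 4], [6, 6, 4, 7]]

6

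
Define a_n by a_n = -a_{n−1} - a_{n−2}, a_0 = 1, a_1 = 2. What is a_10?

2

With companion matrix T = [[-1, -1], [1, 0]], [a_n, a_{n−1}]ᵀ = T·[a_{n−1}, a_{n−2}]ᵀ, so [a_10, a_9]ᵀ = T⁹·[a_1, a_0]ᵀ.
T⁹ = [[1, 0], [0, 1]], giving [a_10, a_9]ᵀ = [[2], [1]].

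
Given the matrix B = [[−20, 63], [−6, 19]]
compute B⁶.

[[442, −1323], [126, −377]]

tr B = −1 and det B = −2, so the characteristic polynomial is λ² − (−1)λ + (−2) with roots −2 and 1.
Eigenvectors give P = [[7, −3], [2, −1]] with P⁻¹ = [[1, −3], [2, −7]], and B = P·diag(−2, 1)·P⁻¹.
Then B⁶ = P·diag(64, 1)·P⁻¹ = [[448, −3], [128, −1]] · [[1, −3], [2, −7]] = [[442, −1323], [126, −377]].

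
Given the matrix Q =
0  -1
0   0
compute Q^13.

Q is strictly triangular, hence nilpotent: Q^2 = 0, so Q^13 = 0.

[[0, 0], [0, 0]]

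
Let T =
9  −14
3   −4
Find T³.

[[141, −266], [57, −106]]

tr T = 5 and det T = 6, so the characteristic polynomial is λ² − (5)λ + (6) with roots 3 and 2.
Eigenvectors give P = [[−7, 2], [−3, 1]] with P⁻¹ = [[−1, 2], [−3, 7]], and T = P·diag(3, 2)·P⁻¹.
Then T³ = P·diag(27, 8)·P⁻¹ = [[−189, 16], [−81, 8]] · [[−1, 2], [−3, 7]] = [[141, −266], [57, −106]].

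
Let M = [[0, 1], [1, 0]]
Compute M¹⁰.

M² = I (check: tr M = 0 and det M = −1), so M¹⁰ = I since 10 is even.

[[1, 0], [0, 1]]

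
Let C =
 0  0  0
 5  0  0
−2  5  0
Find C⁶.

[[0, 0, 0], [0, 0, 0], [0, 0, 0]]

C is strictly triangular, hence nilpotent: C³ = 0, so C⁶ = 0.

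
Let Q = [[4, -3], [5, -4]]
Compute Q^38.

[[1, 0], [0, 1]]

Q² = I (check: tr Q = 0 and det Q = -1), so Q^38 = I since 38 is even.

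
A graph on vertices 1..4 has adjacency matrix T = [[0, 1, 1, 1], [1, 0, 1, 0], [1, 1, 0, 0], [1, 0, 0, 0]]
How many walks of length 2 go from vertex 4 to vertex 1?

0

The number of length-2 walks from vertex 4 to vertex 1 is entry (4,1) of T², where T is the adjacency matrix.
T² = [[3, 1, 1, 0], [1, 2, 1, 1], [1, 1, 2, 1], [0, 1, 1, 1]]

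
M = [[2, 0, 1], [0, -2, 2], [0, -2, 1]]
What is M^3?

[[8, -2, 3], [0, 4, -2], [0, 2, 1]]

M^2 = [[4, -2, 3], [0, 0, -2], [0, 2, -3]]
M^3 = [[8, -2, 3], [0, 4, -2], [0, 2, 1]]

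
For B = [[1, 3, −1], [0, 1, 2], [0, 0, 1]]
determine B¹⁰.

[[1, 30, 260], [0, 1, 20], [0, 0, 1]]

B = I + N where N = [[0, 3, −1], [0, 0, 2], [0, 0, 0]] is strictly upper-triangular, so N³ = 0.
(I + N)¹⁰ = I + 10·N + 45·N² = [[1, 30, 260], [0, 1, 20], [0, 0, 1]].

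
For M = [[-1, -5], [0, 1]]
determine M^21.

M² = I (check: tr M = 0 and det M = -1), so M^21 = M since 21 is odd.

[[-1, -5], [0, 1]]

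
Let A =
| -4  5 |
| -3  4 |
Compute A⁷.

A² = I (check: tr A = 0 and det A = -1), so A⁷ = A since 7 is odd.

[[-4, 5], [-3, 4]]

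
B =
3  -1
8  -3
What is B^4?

[[1, 0], [0, 1]]

B² = I (check: tr B = 0 and det B = -1), so B^4 = I since 4 is even.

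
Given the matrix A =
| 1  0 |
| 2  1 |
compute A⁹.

A = I + N where N = [[0, 0], [2, 0]] is strictly lower-triangular, so N² = 0.
(I + N)⁹ = I + 9·N = [[1, 0], [18, 1]].

[[1, 0], [18, 1]]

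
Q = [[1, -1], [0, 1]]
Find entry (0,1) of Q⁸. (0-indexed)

Q = I + N where N = [[0, -1], [0, 0]] is strictly upper-triangular, so N² = 0.
(I + N)⁸ = I + 8·N = [[1, -8], [0, 1]].

-8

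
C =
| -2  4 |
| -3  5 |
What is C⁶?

[[-188, 252], [-189, 253]]

tr C = 3 and det C = 2, so the characteristic polynomial is λ² − (3)λ + (2) with roots 2 and 1.
Eigenvectors give P = [[1, 4], [1, 3]] with P⁻¹ = [[-3, 4], [1, -1]], and C = P·diag(2, 1)·P⁻¹.
Then C⁶ = P·diag(64, 1)·P⁻¹ = [[64, 4], [64, 3]] · [[-3, 4], [1, -1]] = [[-188, 252], [-189, 253]].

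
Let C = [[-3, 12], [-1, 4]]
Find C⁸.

[[-3, 12], [-1, 4]]

C² = C (a projection; rank 1, trace 1), so C⁸ = C.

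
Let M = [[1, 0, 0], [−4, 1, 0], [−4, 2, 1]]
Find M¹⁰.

[[1, 0, 0], [−40, 1, 0], [−400, 20, 1]]

M = I + N where N = [[0, 0, 0], [−4, 0, 0], [−4, 2, 0]] is strictly lower-triangular, so N³ = 0.
(I + N)¹⁰ = I + 10·N + 45·N² = [[1, 0, 0], [−40, 1, 0], [−400, 20, 1]].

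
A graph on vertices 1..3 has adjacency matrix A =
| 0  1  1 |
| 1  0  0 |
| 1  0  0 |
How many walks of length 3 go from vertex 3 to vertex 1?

2

The number of length-3 walks from vertex 3 to vertex 1 is entry (3,1) of A³, where A is the adjacency matrix.
A² = [[2, 0, 0], [0, 1, 1], [0, 1, 1]]
A³ = [[0, 2, 2], [2, 0, 0], [2, 0, 0]]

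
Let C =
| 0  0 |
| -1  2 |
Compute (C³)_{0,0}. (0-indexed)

C² = [[0, 0], [-2, 4]]
C³ = [[0, 0], [-4, 8]]

0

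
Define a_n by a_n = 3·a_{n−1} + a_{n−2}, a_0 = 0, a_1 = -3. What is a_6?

-1080

With companion matrix C = [[3, 1], [1, 0]], [a_n, a_{n−1}]ᵀ = C·[a_{n−1}, a_{n−2}]ᵀ, so [a_6, a_5]ᵀ = C^5·[a_1, a_0]ᵀ.
C^5 = [[360, 109], [109, 33]], giving [a_6, a_5]ᵀ = [[-1080], [-327]].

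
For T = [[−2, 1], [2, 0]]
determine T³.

[[−16, 6], [12, −4]]

T² = [[6, −2], [−4, 2]]
T³ = [[−16, 6], [12, −4]]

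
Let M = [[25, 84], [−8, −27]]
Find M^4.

[[−479, −1680], [160, 561]]

tr M = −2 and det M = −3, so the characteristic polynomial is λ² − (−2)λ + (−3) with roots −3 and 1.
Eigenvectors give P = [[−3, 7], [1, −2]] with P⁻¹ = [[2, 7], [1, 3]], and M = P·diag(−3, 1)·P⁻¹.
Then M^4 = P·diag(81, 1)·P⁻¹ = [[−243, 7], [81, −2]] · [[2, 7], [1, 3]] = [[−479, −1680], [160, 561]].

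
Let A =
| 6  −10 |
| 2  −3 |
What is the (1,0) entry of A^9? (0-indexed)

tr A = 3 and det A = 2, so the characteristic polynomial is λ² − (3)λ + (2) with roots 2 and 1.
Eigenvectors give P = [[−5, 2], [−2, 1]] with P⁻¹ = [[−1, 2], [−2, 5]], and A = P·diag(2, 1)·P⁻¹.
Then A^9 = P·diag(512, 1)·P⁻¹ = [[−2560, 2], [−1024, 1]] · [[−1, 2], [−2, 5]] = [[2556, −5110], [1022, −2043]].

1022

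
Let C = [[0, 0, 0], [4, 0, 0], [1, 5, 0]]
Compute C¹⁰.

C is strictly triangular, hence nilpotent: C³ = 0, so C¹⁰ = 0.

[[0, 0, 0], [0, 0, 0], [0, 0, 0]]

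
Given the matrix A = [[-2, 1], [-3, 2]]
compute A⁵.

A² = I (check: tr A = 0 and det A = -1), so A⁵ = A since 5 is odd.

[[-2, 1], [-3, 2]]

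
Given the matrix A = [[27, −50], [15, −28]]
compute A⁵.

tr A = −1 and det A = −6, so the characteristic polynomial is λ² − (−1)λ + (−6) with roots 2 and −3.
Eigenvectors give P = [[−2, −5], [−1, −3]] with P⁻¹ = [[−3, 5], [1, −2]], and A = P·diag(2, −3)·P⁻¹.
Then A⁵ = P·diag(32, −243)·P⁻¹ = [[−64, 1215], [−32, 729]] · [[−3, 5], [1, −2]] = [[1407, −2750], [825, −1618]].

[[1407, −2750], [825, −1618]]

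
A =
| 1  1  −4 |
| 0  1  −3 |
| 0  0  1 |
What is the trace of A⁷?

A = I + N where N = [[0, 1, −4], [0, 0, −3], [0, 0, 0]] is strictly upper-triangular, so N³ = 0.
(I + N)⁷ = I + 7·N + 21·N² = [[1, 7, −91], [0, 1, −21], [0, 0, 1]].

3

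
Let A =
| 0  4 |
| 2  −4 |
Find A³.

A² = [[8, −16], [−8, 24]]
A³ = [[−32, 96], [48, −128]]

[[−32, 96], [48, −128]]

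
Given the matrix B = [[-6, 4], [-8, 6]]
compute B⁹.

tr B = 0 and det B = -4, so the characteristic polynomial is λ² − (0)λ + (-4) with roots -2 and 2.
Eigenvectors give P = [[-1, -1], [-1, -2]] with P⁻¹ = [[-2, 1], [1, -1]], and B = P·diag(-2, 2)·P⁻¹.
Then B⁹ = P·diag(-512, 512)·P⁻¹ = [[512, -512], [512, -1024]] · [[-2, 1], [1, -1]] = [[-1536, 1024], [-2048, 1536]].

[[-1536, 1024], [-2048, 1536]]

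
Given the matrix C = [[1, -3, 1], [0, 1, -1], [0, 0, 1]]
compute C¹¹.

C = I + N where N = [[0, -3, 1], [0, 0, -1], [0, 0, 0]] is strictly upper-triangular, so N³ = 0.
(I + N)¹¹ = I + 11·N + 55·N² = [[1, -33, 176], [0, 1, -11], [0, 0, 1]].

[[1, -33, 176], [0, 1, -11], [0, 0, 1]]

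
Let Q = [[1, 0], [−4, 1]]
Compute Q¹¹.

[[1, 0], [−44, 1]]

Q = I + N where N = [[0, 0], [−4, 0]] is strictly lower-triangular, so N² = 0.
(I + N)¹¹ = I + 11·N = [[1, 0], [−44, 1]].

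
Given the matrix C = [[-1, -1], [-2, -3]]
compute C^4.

C^2 = [[3, 4], [8, 11]]
C^3 = [[-11, -15], [-30, -41]]
C^4 = [[41, 56], [112, 153]]

[[41, 56], [112, 153]]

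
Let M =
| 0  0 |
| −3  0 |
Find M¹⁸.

[[0, 0], [0, 0]]

M is strictly triangular, hence nilpotent: M² = 0, so M¹⁸ = 0.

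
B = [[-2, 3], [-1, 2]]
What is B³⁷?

[[-2, 3], [-1, 2]]

B² = I (check: tr B = 0 and det B = -1), so B³⁷ = B since 37 is odd.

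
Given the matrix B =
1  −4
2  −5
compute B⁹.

[[19681, −39364], [19682, −39365]]

tr B = −4 and det B = 3, so the characteristic polynomial is λ² − (−4)λ + (3) with roots −3 and −1.
Eigenvectors give P = [[1, 2], [1, 1]] with P⁻¹ = [[−1, 2], [1, −1]], and B = P·diag(−3, −1)·P⁻¹.
Then B⁹ = P·diag(−19683, −1)·P⁻¹ = [[−19683, −2], [−19683, −1]] · [[−1, 2], [1, −1]] = [[19681, −39364], [19682, −39365]].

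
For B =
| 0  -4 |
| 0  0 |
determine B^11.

B is strictly triangular, hence nilpotent: B^2 = 0, so B^11 = 0.

[[0, 0], [0, 0]]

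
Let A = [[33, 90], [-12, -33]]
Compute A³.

tr A = 0 and det A = -9, so the characteristic polynomial is λ² − (0)λ + (-9) with roots -3 and 3.
Eigenvectors give P = [[5, -3], [-2, 1]] with P⁻¹ = [[-1, -3], [-2, -5]], and A = P·diag(-3, 3)·P⁻¹.
Then A³ = P·diag(-27, 27)·P⁻¹ = [[-135, -81], [54, 27]] · [[-1, -3], [-2, -5]] = [[297, 810], [-108, -297]].

[[297, 810], [-108, -297]]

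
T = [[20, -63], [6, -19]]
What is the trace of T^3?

7

tr T = 1 and det T = -2, so the characteristic polynomial is λ² − (1)λ + (-2) with roots 2 and -1.
Eigenvectors give P = [[7, 3], [2, 1]] with P⁻¹ = [[1, -3], [-2, 7]], and T = P·diag(2, -1)·P⁻¹.
Then T^3 = P·diag(8, -1)·P⁻¹ = [[56, -3], [16, -1]] · [[1, -3], [-2, 7]] = [[62, -189], [18, -55]].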